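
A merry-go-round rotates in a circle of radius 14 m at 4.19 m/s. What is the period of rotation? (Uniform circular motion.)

T = 2πr/v = 2π×14/4.19 = 20.99 s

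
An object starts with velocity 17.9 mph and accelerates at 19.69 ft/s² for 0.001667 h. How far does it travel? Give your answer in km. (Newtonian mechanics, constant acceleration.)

v₀ = 17.9 mph × 0.44704 = 8.00202 m/s
a = 19.69 ft/s² × 0.3048 = 6.00151 m/s²
t = 0.001667 h × 3600.0 = 6.0012 s
d = v₀ × t + ½ × a × t² = 8.00202 × 6.0012 + 0.5 × 6.00151 × 6.0012² = 156.092 m
d = 156.092 m / 1000.0 = 0.1561 km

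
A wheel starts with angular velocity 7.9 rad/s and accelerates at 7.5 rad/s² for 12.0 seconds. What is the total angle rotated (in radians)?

θ = ω₀t + ½αt² = 7.9×12.0 + ½×7.5×12.0² = 634.8 rad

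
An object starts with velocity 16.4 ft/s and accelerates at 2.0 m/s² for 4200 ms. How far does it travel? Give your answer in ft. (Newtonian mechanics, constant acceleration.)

v₀ = 16.4 ft/s × 0.3048 = 4.99872 m/s
t = 4200 ms × 0.001 = 4.2 s
d = v₀ × t + ½ × a × t² = 4.99872 × 4.2 + 0.5 × 2.0 × 4.2² = 38.6346 m
d = 38.6346 m / 0.3048 = 126.8 ft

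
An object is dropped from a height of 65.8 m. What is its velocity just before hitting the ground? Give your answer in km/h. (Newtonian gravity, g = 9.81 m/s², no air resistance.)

v = √(2gh) = √(2 × 9.81 × 65.8) = 35.9304 m/s
v = 35.9304 m/s / 0.2777777777777778 = 129.3 km/h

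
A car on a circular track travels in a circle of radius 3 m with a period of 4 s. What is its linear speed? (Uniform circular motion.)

v = 2πr/T = 2π×3/4 = 4.71 m/s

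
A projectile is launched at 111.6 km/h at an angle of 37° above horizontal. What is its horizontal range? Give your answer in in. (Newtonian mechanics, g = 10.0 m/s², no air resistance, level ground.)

v₀ = 111.6 km/h × 0.2777777777777778 = 31.0 m/s
R = v₀² × sin(2θ) / g = 31.0² × sin(2 × 37°) / 10.0 = 961.0 × 0.961262 / 10.0 = 92.3773 m
R = 92.3773 m / 0.0254 = 3637 in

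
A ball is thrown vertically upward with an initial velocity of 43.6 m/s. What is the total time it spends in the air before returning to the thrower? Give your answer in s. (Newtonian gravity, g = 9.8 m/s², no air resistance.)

t_total = 2 × v₀ / g = 2 × 43.6 / 9.8 = 8.898 s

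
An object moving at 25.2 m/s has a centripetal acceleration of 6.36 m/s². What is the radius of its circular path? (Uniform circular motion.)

r = v²/a_c = 25.2²/6.36 = 99.85 m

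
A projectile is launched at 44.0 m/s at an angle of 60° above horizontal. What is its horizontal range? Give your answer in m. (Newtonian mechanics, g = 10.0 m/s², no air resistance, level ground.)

R = v₀² × sin(2θ) / g = 44.0² × sin(2 × 60°) / 10.0 = 1936.0 × 0.866025 / 10.0 = 167.7 m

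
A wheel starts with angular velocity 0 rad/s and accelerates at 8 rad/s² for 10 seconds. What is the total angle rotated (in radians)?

θ = ω₀t + ½αt² = 0×10 + ½×8×10² = 400.0 rad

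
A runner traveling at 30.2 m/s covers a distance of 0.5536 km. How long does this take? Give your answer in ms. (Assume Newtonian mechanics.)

d = 0.5536 km × 1000.0 = 553.6 m
t = d / v = 553.6 / 30.2 = 18.3311 s
t = 18.3311 s / 0.001 = 18330 ms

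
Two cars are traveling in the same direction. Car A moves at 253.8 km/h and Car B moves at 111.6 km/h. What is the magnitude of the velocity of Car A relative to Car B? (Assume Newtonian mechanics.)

v_rel = |v_A - v_B| = |253.8 - 111.6| = 142.2 km/h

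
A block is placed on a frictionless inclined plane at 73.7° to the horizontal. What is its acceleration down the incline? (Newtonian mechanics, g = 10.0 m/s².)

a = g sin(θ) = 10.0 × sin(73.7°) = 10.0 × 0.9598 = 9.6 m/s²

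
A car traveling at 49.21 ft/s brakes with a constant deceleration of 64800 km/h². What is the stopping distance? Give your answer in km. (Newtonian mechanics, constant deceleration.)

v₀ = 49.21 ft/s × 0.3048 = 14.9992 m/s
a = 64800 km/h² × 7.716049382716049e-05 = 5.0 m/s²
d = v₀² / (2a) = 14.9992² / (2 × 5.0) = 224.976 / 10.0 = 22.4976 m
d = 22.4976 m / 1000.0 = 0.0225 km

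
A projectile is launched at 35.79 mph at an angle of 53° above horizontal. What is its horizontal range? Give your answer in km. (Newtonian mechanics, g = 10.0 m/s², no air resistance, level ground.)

v₀ = 35.79 mph × 0.44704 = 15.9996 m/s
R = v₀² × sin(2θ) / g = 15.9996² × sin(2 × 53°) / 10.0 = 255.987 × 0.961262 / 10.0 = 24.6071 m
R = 24.6071 m / 1000.0 = 0.02461 km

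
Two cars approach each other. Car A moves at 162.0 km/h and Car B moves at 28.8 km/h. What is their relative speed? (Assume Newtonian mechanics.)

v_rel = v_A + v_B = 162.0 + 28.8 = 190.8 km/h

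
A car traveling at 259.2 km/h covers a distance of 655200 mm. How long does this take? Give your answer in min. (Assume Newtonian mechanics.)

d = 655200 mm × 0.001 = 655.2 m
v = 259.2 km/h × 0.2777777777777778 = 72.0 m/s
t = d / v = 655.2 / 72.0 = 9.1 s
t = 9.1 s / 60.0 = 0.1517 min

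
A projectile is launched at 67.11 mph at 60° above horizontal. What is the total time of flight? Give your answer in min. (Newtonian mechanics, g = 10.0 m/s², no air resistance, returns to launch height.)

v₀ = 67.11 mph × 0.44704 = 30.0009 m/s
T = 2 × v₀ × sin(θ) / g = 2 × 30.0009 × sin(60°) / 10.0 = 2 × 30.0009 × 0.866025 / 10.0 = 5.19631 s
T = 5.19631 s / 60.0 = 0.08661 min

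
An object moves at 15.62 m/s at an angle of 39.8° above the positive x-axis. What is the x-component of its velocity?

vₓ = v cos(θ) = 15.62 × cos(39.8°) = 12.0 m/s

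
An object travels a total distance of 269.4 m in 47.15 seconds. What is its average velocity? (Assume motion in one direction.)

v_avg = Δd / Δt = 269.4 / 47.15 = 5.71 m/s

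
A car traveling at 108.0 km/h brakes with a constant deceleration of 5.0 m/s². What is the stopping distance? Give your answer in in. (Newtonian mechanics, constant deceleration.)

v₀ = 108.0 km/h × 0.2777777777777778 = 30.0 m/s
d = v₀² / (2a) = 30.0² / (2 × 5.0) = 900.0 / 10.0 = 90.0 m
d = 90.0 m / 0.0254 = 3543 in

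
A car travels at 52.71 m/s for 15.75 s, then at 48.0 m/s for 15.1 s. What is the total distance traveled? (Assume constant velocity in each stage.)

d₁ = v₁t₁ = 52.71 × 15.75 = 830.1825 m
d₂ = v₂t₂ = 48.0 × 15.1 = 724.8 m
d_total = 830.1825 + 724.8 = 1554.98 m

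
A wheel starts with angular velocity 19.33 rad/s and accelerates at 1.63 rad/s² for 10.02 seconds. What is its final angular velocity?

ω = ω₀ + αt = 19.33 + 1.63 × 10.02 = 35.66 rad/s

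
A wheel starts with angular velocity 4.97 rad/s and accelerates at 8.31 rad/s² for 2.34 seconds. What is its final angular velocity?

ω = ω₀ + αt = 4.97 + 8.31 × 2.34 = 24.42 rad/s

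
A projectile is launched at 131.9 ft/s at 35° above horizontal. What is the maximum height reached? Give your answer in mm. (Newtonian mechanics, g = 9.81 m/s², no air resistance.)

v₀ = 131.9 ft/s × 0.3048 = 40.2031 m/s
H = v₀² × sin²(θ) / (2g) = 40.2031² × sin(35°)² / (2 × 9.81) = 1616.29 × 0.32899 / 19.62 = 27.1021 m
H = 27.1021 m / 0.001 = 27100 mm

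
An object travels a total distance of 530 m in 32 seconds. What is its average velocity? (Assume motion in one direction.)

v_avg = Δd / Δt = 530 / 32 = 16.56 m/s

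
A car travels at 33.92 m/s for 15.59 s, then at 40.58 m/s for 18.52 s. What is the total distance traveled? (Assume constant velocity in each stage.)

d₁ = v₁t₁ = 33.92 × 15.59 = 528.8128 m
d₂ = v₂t₂ = 40.58 × 18.52 = 751.5416 m
d_total = 528.8128 + 751.5416 = 1280.35 m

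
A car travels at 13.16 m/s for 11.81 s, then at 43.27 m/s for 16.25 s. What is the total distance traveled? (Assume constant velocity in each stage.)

d₁ = v₁t₁ = 13.16 × 11.81 = 155.4196 m
d₂ = v₂t₂ = 43.27 × 16.25 = 703.1375 m
d_total = 155.4196 + 703.1375 = 858.56 m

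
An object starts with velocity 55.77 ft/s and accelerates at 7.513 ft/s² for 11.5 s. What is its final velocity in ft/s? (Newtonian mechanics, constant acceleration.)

v₀ = 55.77 ft/s × 0.3048 = 16.9987 m/s
a = 7.513 ft/s² × 0.3048 = 2.28996 m/s²
v = v₀ + a × t = 16.9987 + 2.28996 × 11.5 = 43.3332 m/s
v = 43.3332 m/s / 0.3048 = 142.2 ft/s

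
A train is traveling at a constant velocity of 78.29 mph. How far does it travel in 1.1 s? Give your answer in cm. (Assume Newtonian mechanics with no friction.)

v = 78.29 mph × 0.44704 = 34.9988 m/s
d = v × t = 34.9988 × 1.1 = 38.4987 m
d = 38.4987 m / 0.01 = 3850 cm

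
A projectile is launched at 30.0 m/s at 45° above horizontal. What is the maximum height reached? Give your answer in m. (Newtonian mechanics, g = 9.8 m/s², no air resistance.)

H = v₀² × sin²(θ) / (2g) = 30.0² × sin(45°)² / (2 × 9.8) = 900.0 × 0.5 / 19.6 = 22.96 m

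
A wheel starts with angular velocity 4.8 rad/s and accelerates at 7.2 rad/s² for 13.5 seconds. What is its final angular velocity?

ω = ω₀ + αt = 4.8 + 7.2 × 13.5 = 102.0 rad/s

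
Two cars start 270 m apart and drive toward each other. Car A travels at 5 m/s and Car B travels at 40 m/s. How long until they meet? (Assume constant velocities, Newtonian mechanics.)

Combined speed: v_combined = 5 + 40 = 45 m/s
Time to meet: t = d/v_combined = 270/45 = 6.0 s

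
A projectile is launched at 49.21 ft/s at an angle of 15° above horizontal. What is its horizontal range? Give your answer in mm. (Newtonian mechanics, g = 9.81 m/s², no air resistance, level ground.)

v₀ = 49.21 ft/s × 0.3048 = 14.9992 m/s
R = v₀² × sin(2θ) / g = 14.9992² × sin(2 × 15°) / 9.81 = 224.976 × 0.5 / 9.81 = 11.4667 m
R = 11.4667 m / 0.001 = 11470 mm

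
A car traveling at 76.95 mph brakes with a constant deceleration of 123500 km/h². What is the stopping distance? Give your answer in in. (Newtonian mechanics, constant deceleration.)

v₀ = 76.95 mph × 0.44704 = 34.3997 m/s
a = 123500 km/h² × 7.716049382716049e-05 = 9.52932 m/s²
d = v₀² / (2a) = 34.3997² / (2 × 9.52932) = 1183.34 / 19.0586 = 62.0896 m
d = 62.0896 m / 0.0254 = 2444 in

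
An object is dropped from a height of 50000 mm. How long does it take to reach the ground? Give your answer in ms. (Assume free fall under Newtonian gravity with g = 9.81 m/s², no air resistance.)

h = 50000 mm × 0.001 = 50.0 m
t = √(2h/g) = √(2 × 50.0 / 9.81) = 3.19275 s
t = 3.19275 s / 0.001 = 3193 ms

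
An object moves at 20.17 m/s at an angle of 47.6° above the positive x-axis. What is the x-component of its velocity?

vₓ = v cos(θ) = 20.17 × cos(47.6°) = 13.6 m/s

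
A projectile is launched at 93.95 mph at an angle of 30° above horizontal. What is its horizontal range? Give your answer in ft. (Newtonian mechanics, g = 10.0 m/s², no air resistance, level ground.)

v₀ = 93.95 mph × 0.44704 = 41.9994 m/s
R = v₀² × sin(2θ) / g = 41.9994² × sin(2 × 30°) / 10.0 = 1763.95 × 0.866025 / 10.0 = 152.762 m
R = 152.762 m / 0.3048 = 501.2 ft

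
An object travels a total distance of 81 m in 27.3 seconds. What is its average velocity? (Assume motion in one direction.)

v_avg = Δd / Δt = 81 / 27.3 = 2.97 m/s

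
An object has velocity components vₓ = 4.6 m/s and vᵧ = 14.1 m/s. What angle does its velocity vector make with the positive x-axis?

θ = arctan(vᵧ/vₓ) = arctan(14.1/4.6) = 71.93°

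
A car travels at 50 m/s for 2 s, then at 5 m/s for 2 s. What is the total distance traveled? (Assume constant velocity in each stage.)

d₁ = v₁t₁ = 50 × 2 = 100 m
d₂ = v₂t₂ = 5 × 2 = 10 m
d_total = 100 + 10 = 110 m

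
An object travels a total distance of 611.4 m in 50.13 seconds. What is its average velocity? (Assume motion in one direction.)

v_avg = Δd / Δt = 611.4 / 50.13 = 12.2 m/s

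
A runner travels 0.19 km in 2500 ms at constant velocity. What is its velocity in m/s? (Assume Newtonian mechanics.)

d = 0.19 km × 1000.0 = 190.0 m
t = 2500 ms × 0.001 = 2.5 s
v = d / t = 190.0 / 2.5 = 76.0 m/s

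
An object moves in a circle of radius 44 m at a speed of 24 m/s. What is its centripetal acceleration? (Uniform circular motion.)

a_c = v²/r = 24²/44 = 576/44 = 13.09 m/s²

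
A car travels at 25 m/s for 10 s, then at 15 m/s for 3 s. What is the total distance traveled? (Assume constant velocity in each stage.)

d₁ = v₁t₁ = 25 × 10 = 250 m
d₂ = v₂t₂ = 15 × 3 = 45 m
d_total = 250 + 45 = 295 m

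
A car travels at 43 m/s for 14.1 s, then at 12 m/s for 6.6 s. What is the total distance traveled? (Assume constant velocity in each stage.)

d₁ = v₁t₁ = 43 × 14.1 = 606.3 m
d₂ = v₂t₂ = 12 × 6.6 = 79.2 m
d_total = 606.3 + 79.2 = 685.5 m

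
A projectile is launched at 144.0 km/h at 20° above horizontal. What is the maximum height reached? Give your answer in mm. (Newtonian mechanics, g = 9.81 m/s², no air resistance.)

v₀ = 144.0 km/h × 0.2777777777777778 = 40.0 m/s
H = v₀² × sin²(θ) / (2g) = 40.0² × sin(20°)² / (2 × 9.81) = 1600.0 × 0.116978 / 19.62 = 9.53949 m
H = 9.53949 m / 0.001 = 9539 mm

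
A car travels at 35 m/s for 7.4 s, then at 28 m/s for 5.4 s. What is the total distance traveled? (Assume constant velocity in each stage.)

d₁ = v₁t₁ = 35 × 7.4 = 259.0 m
d₂ = v₂t₂ = 28 × 5.4 = 151.2 m
d_total = 259.0 + 151.2 = 410.2 m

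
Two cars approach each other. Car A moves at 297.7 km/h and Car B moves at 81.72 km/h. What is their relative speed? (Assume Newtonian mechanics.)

v_rel = v_A + v_B = 297.7 + 81.72 = 379.42 km/h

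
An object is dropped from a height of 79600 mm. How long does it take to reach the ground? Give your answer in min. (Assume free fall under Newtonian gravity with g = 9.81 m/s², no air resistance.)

h = 79600 mm × 0.001 = 79.6 m
t = √(2h/g) = √(2 × 79.6 / 9.81) = 4.02844 s
t = 4.02844 s / 60.0 = 0.06714 min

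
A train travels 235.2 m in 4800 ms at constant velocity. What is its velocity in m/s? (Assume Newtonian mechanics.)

t = 4800 ms × 0.001 = 4.8 s
v = d / t = 235.2 / 4.8 = 49.0 m/s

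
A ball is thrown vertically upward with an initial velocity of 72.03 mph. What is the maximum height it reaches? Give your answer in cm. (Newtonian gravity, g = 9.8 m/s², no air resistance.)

v₀ = 72.03 mph × 0.44704 = 32.2003 m/s
h_max = v₀² / (2g) = 32.2003² / (2 × 9.8) = 1036.86 / 19.6 = 52.901 m
h_max = 52.901 m / 0.01 = 5290 cm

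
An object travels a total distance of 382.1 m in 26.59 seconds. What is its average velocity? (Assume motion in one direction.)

v_avg = Δd / Δt = 382.1 / 26.59 = 14.37 m/s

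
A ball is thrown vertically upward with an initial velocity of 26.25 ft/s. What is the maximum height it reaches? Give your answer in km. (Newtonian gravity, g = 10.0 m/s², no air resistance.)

v₀ = 26.25 ft/s × 0.3048 = 8.001 m/s
h_max = v₀² / (2g) = 8.001² / (2 × 10.0) = 64.016 / 20.0 = 3.2008 m
h_max = 3.2008 m / 1000.0 = 0.003201 km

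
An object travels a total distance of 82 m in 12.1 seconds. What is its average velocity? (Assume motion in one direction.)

v_avg = Δd / Δt = 82 / 12.1 = 6.78 m/s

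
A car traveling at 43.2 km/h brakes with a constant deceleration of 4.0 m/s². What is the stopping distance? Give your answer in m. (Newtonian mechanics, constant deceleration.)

v₀ = 43.2 km/h × 0.2777777777777778 = 12.0 m/s
d = v₀² / (2a) = 12.0² / (2 × 4.0) = 144.0 / 8.0 = 18.0 m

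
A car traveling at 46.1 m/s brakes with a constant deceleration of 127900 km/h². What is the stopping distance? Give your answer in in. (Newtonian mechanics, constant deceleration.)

a = 127900 km/h² × 7.716049382716049e-05 = 9.86883 m/s²
d = v₀² / (2a) = 46.1² / (2 × 9.86883) = 2125.21 / 19.7377 = 107.673 m
d = 107.673 m / 0.0254 = 4239 in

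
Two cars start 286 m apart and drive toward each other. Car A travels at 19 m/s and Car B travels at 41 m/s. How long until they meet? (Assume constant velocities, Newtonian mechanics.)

Combined speed: v_combined = 19 + 41 = 60 m/s
Time to meet: t = d/v_combined = 286/60 = 4.77 s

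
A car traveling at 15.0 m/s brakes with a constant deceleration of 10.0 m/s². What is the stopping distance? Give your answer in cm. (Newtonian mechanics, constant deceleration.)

d = v₀² / (2a) = 15.0² / (2 × 10.0) = 225.0 / 20.0 = 11.25 m
d = 11.25 m / 0.01 = 1125 cm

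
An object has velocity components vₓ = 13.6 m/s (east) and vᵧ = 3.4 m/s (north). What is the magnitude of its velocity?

|v| = √(vₓ² + vᵧ²) = √(13.6² + 3.4²) = √(196.52) = 14.02 m/s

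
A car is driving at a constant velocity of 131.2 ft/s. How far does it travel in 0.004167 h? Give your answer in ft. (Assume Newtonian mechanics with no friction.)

v = 131.2 ft/s × 0.3048 = 39.9898 m/s
t = 0.004167 h × 3600.0 = 15.0012 s
d = v × t = 39.9898 × 15.0012 = 599.895 m
d = 599.895 m / 0.3048 = 1968 ft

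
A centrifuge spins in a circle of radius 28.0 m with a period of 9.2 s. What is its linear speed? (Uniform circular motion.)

v = 2πr/T = 2π×28.0/9.2 = 19.12 m/s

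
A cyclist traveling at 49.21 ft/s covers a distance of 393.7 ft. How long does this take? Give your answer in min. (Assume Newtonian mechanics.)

d = 393.7 ft × 0.3048 = 120.0 m
v = 49.21 ft/s × 0.3048 = 14.9992 m/s
t = d / v = 120.0 / 14.9992 = 8.00043 s
t = 8.00043 s / 60.0 = 0.1333 min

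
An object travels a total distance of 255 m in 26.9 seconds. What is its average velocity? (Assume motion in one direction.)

v_avg = Δd / Δt = 255 / 26.9 = 9.48 m/s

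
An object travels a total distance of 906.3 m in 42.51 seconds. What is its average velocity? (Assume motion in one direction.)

v_avg = Δd / Δt = 906.3 / 42.51 = 21.32 m/s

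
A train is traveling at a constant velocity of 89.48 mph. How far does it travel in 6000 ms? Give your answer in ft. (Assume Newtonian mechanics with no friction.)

v = 89.48 mph × 0.44704 = 40.0011 m/s
t = 6000 ms × 0.001 = 6.0 s
d = v × t = 40.0011 × 6.0 = 240.007 m
d = 240.007 m / 0.3048 = 787.4 ft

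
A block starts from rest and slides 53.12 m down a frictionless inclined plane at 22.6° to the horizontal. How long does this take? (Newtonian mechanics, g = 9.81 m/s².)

a = g sin(θ) = 9.81 × sin(22.6°) = 3.7699 m/s²
t = √(2d/a) = √(2 × 53.12 / 3.7699) = 5.31 s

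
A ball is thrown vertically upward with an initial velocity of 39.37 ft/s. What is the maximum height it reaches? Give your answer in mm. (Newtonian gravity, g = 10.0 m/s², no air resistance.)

v₀ = 39.37 ft/s × 0.3048 = 12.0 m/s
h_max = v₀² / (2g) = 12.0² / (2 × 10.0) = 144.0 / 20.0 = 7.2 m
h_max = 7.2 m / 0.001 = 7200 mm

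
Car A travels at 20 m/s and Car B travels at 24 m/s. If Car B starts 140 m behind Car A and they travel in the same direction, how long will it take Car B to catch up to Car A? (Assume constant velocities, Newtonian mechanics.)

Relative speed: v_rel = 24 - 20 = 4 m/s
Time to catch: t = d₀/v_rel = 140/4 = 35.0 s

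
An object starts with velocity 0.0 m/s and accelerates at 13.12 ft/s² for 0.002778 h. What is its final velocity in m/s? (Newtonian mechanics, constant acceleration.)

a = 13.12 ft/s² × 0.3048 = 3.99898 m/s²
t = 0.002778 h × 3600.0 = 10.0008 s
v = v₀ + a × t = 0.0 + 3.99898 × 10.0008 = 39.99 m/s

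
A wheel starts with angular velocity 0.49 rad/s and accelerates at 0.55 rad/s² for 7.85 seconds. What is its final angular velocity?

ω = ω₀ + αt = 0.49 + 0.55 × 7.85 = 4.81 rad/s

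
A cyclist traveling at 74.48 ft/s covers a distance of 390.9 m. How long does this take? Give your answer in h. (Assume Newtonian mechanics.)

v = 74.48 ft/s × 0.3048 = 22.7015 m/s
t = d / v = 390.9 / 22.7015 = 17.2191 s
t = 17.2191 s / 3600.0 = 0.004783 h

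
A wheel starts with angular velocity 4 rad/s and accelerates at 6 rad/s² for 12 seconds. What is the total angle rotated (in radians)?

θ = ω₀t + ½αt² = 4×12 + ½×6×12² = 480.0 rad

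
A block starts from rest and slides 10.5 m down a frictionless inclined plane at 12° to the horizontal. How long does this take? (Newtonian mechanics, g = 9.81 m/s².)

a = g sin(θ) = 9.81 × sin(12°) = 2.0396 m/s²
t = √(2d/a) = √(2 × 10.5 / 2.0396) = 3.21 s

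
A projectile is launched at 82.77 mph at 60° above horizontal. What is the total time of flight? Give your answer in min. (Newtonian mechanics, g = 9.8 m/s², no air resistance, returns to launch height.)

v₀ = 82.77 mph × 0.44704 = 37.0015 m/s
T = 2 × v₀ × sin(θ) / g = 2 × 37.0015 × sin(60°) / 9.8 = 2 × 37.0015 × 0.866025 / 9.8 = 6.53964 s
T = 6.53964 s / 60.0 = 0.109 min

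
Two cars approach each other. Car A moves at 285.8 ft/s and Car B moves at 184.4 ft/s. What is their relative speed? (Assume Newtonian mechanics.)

v_rel = v_A + v_B = 285.8 + 184.4 = 470.2 ft/s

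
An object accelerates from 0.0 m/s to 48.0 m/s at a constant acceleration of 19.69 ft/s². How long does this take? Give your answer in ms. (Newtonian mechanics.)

a = 19.69 ft/s² × 0.3048 = 6.00151 m/s²
t = (v - v₀) / a = (48.0 - 0.0) / 6.00151 = 7.99799 s
t = 7.99799 s / 0.001 = 7998 ms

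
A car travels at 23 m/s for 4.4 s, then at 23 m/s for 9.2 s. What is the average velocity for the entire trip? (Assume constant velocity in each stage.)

d₁ = v₁t₁ = 23 × 4.4 = 101.2 m
d₂ = v₂t₂ = 23 × 9.2 = 211.6 m
d_total = 312.8 m, t_total = 13.6 s
v_avg = d_total/t_total = 312.8/13.6 = 23.0 m/s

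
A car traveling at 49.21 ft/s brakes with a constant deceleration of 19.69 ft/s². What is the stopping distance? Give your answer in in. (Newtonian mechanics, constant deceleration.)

v₀ = 49.21 ft/s × 0.3048 = 14.9992 m/s
a = 19.69 ft/s² × 0.3048 = 6.00151 m/s²
d = v₀² / (2a) = 14.9992² / (2 × 6.00151) = 224.976 / 12.003 = 18.7433 m
d = 18.7433 m / 0.0254 = 737.9 in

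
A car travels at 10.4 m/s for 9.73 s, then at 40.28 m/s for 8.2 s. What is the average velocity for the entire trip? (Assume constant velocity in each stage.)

d₁ = v₁t₁ = 10.4 × 9.73 = 101.192 m
d₂ = v₂t₂ = 40.28 × 8.2 = 330.296 m
d_total = 431.488 m, t_total = 17.93 s
v_avg = d_total/t_total = 431.488/17.93 = 24.07 m/s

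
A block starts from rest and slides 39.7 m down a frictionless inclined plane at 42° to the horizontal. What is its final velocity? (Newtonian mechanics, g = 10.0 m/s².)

a = g sin(θ) = 10.0 × sin(42°) = 6.6913 m/s²
v = √(2ad) = √(2 × 6.6913 × 39.7) = 23.05 m/s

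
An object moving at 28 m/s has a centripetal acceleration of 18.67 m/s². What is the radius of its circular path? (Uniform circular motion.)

r = v²/a_c = 28²/18.67 = 41.99 m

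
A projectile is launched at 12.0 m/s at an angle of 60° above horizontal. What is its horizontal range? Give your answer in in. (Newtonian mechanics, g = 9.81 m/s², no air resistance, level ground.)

R = v₀² × sin(2θ) / g = 12.0² × sin(2 × 60°) / 9.81 = 144.0 × 0.866025 / 9.81 = 12.7123 m
R = 12.7123 m / 0.0254 = 500.5 in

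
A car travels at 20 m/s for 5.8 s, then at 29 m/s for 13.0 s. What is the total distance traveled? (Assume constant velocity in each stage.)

d₁ = v₁t₁ = 20 × 5.8 = 116.0 m
d₂ = v₂t₂ = 29 × 13.0 = 377.0 m
d_total = 116.0 + 377.0 = 493.0 m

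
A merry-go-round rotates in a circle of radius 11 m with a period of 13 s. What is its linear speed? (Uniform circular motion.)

v = 2πr/T = 2π×11/13 = 5.32 m/s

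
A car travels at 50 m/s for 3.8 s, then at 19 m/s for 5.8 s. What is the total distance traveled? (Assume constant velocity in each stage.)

d₁ = v₁t₁ = 50 × 3.8 = 190.0 m
d₂ = v₂t₂ = 19 × 5.8 = 110.2 m
d_total = 190.0 + 110.2 = 300.2 m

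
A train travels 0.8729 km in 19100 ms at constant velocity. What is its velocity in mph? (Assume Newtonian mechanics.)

d = 0.8729 km × 1000.0 = 872.9 m
t = 19100 ms × 0.001 = 19.1 s
v = d / t = 872.9 / 19.1 = 45.7016 m/s
v = 45.7016 m/s / 0.44704 = 102.2 mph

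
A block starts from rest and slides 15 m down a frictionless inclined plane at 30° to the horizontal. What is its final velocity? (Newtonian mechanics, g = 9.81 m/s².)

a = g sin(θ) = 9.81 × sin(30°) = 4.905 m/s²
v = √(2ad) = √(2 × 4.905 × 15) = 12.13 m/s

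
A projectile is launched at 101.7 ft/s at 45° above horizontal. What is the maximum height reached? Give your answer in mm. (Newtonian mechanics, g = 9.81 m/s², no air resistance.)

v₀ = 101.7 ft/s × 0.3048 = 30.9982 m/s
H = v₀² × sin²(θ) / (2g) = 30.9982² × sin(45°)² / (2 × 9.81) = 960.888 × 0.5 / 19.62 = 24.4875 m
H = 24.4875 m / 0.001 = 24490 mm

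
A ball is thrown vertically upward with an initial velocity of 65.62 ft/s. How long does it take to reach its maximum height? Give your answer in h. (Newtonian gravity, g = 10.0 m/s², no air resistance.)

v₀ = 65.62 ft/s × 0.3048 = 20.001 m/s
t_up = v₀ / g = 20.001 / 10.0 = 2.0001 s
t_up = 2.0001 s / 3600.0 = 0.0005556 h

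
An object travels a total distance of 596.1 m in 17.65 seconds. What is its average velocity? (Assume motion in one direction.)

v_avg = Δd / Δt = 596.1 / 17.65 = 33.77 m/s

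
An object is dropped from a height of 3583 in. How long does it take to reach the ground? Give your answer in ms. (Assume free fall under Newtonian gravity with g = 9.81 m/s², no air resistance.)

h = 3583 in × 0.0254 = 91.0082 m
t = √(2h/g) = √(2 × 91.0082 / 9.81) = 4.30746 s
t = 4.30746 s / 0.001 = 4307 ms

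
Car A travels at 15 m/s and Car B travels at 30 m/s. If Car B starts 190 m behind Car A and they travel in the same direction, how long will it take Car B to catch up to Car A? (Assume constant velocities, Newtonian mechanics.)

Relative speed: v_rel = 30 - 15 = 15 m/s
Time to catch: t = d₀/v_rel = 190/15 = 12.67 s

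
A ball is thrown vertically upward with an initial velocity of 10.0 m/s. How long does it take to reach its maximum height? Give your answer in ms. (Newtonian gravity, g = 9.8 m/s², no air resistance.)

t_up = v₀ / g = 10.0 / 9.8 = 1.02041 s
t_up = 1.02041 s / 0.001 = 1020 ms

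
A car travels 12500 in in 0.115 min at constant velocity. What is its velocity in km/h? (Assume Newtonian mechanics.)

d = 12500 in × 0.0254 = 317.5 m
t = 0.115 min × 60.0 = 6.9 s
v = d / t = 317.5 / 6.9 = 46.0145 m/s
v = 46.0145 m/s / 0.2777777777777778 = 165.7 km/h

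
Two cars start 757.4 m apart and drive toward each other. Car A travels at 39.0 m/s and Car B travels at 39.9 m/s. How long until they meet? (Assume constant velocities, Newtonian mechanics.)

Combined speed: v_combined = 39.0 + 39.9 = 78.9 m/s
Time to meet: t = d/v_combined = 757.4/78.9 = 9.6 s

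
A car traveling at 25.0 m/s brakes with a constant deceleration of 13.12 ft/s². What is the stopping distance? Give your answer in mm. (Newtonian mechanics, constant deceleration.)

a = 13.12 ft/s² × 0.3048 = 3.998976 m/s²
d = v₀² / (2a) = 25.0² / (2 × 3.998976) = 625.0 / 7.997952 = 78.14501 m
d = 78.14501 m / 0.001 = 78150 mm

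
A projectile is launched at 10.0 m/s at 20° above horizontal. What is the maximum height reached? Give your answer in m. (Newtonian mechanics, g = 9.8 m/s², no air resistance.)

H = v₀² × sin²(θ) / (2g) = 10.0² × sin(20°)² / (2 × 9.8) = 100.0 × 0.116978 / 19.6 = 0.5968 m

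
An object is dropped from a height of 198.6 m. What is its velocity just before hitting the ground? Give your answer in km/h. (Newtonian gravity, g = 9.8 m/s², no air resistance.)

v = √(2gh) = √(2 × 9.8 × 198.6) = 62.3904 m/s
v = 62.3904 m/s / 0.2777777777777778 = 224.6 km/h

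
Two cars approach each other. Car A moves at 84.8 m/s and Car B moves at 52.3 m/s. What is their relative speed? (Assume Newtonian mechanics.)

v_rel = v_A + v_B = 84.8 + 52.3 = 137.1 m/s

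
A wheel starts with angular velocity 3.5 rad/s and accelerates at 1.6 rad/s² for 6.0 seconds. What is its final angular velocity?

ω = ω₀ + αt = 3.5 + 1.6 × 6.0 = 13.1 rad/s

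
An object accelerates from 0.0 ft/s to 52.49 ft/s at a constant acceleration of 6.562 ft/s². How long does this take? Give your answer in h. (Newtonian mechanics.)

v₀ = 0.0 ft/s × 0.3048 = 0.0 m/s
v = 52.49 ft/s × 0.3048 = 15.999 m/s
a = 6.562 ft/s² × 0.3048 = 2.0001 m/s²
t = (v - v₀) / a = (15.999 - 0.0) / 2.0001 = 7.9991 s
t = 7.9991 s / 3600.0 = 0.002222 h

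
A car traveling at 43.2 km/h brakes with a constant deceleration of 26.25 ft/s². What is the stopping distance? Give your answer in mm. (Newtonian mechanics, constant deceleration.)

v₀ = 43.2 km/h × 0.2777777777777778 = 12.0 m/s
a = 26.25 ft/s² × 0.3048 = 8.001 m/s²
d = v₀² / (2a) = 12.0² / (2 × 8.001) = 144.0 / 16.002 = 8.99888 m
d = 8.99888 m / 0.001 = 8999 mm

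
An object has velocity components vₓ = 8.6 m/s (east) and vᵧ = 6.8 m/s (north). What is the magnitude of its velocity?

|v| = √(vₓ² + vᵧ²) = √(8.6² + 6.8²) = √(120.2) = 10.96 m/s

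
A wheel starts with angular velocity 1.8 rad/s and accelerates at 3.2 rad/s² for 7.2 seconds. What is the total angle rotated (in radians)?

θ = ω₀t + ½αt² = 1.8×7.2 + ½×3.2×7.2² = 95.9 rad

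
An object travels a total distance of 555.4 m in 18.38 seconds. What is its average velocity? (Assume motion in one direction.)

v_avg = Δd / Δt = 555.4 / 18.38 = 30.22 m/s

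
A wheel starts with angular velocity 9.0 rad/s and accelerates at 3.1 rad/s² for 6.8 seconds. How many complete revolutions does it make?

θ = ω₀t + ½αt² = 9.0×6.8 + ½×3.1×6.8² = 132.872 rad
Total revolutions = θ/(2π) = 132.872/(2π) = 21.15
Complete revolutions = ⌊21.15⌋ = 21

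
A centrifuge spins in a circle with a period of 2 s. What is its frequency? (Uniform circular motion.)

f = 1/T = 1/2 = 0.5 Hz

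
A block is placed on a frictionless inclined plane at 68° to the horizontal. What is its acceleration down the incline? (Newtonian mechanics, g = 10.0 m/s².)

a = g sin(θ) = 10.0 × sin(68°) = 10.0 × 0.9272 = 9.27 m/s²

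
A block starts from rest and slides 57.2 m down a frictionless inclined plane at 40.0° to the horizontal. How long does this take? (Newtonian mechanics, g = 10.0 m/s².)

a = g sin(θ) = 10.0 × sin(40.0°) = 6.4279 m/s²
t = √(2d/a) = √(2 × 57.2 / 6.4279) = 4.22 s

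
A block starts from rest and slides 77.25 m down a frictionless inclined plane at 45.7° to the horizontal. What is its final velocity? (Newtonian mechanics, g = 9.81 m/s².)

a = g sin(θ) = 9.81 × sin(45.7°) = 7.0209 m/s²
v = √(2ad) = √(2 × 7.0209 × 77.25) = 32.94 m/s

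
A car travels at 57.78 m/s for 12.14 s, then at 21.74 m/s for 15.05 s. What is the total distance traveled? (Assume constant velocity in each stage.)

d₁ = v₁t₁ = 57.78 × 12.14 = 701.4492 m
d₂ = v₂t₂ = 21.74 × 15.05 = 327.187 m
d_total = 701.4492 + 327.187 = 1028.64 m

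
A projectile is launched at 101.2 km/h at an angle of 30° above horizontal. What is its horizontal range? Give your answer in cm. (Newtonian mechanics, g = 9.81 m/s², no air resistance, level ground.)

v₀ = 101.2 km/h × 0.2777777777777778 = 28.1111 m/s
R = v₀² × sin(2θ) / g = 28.1111² × sin(2 × 30°) / 9.81 = 790.234 × 0.866025 / 9.81 = 69.7617 m
R = 69.7617 m / 0.01 = 6976 cm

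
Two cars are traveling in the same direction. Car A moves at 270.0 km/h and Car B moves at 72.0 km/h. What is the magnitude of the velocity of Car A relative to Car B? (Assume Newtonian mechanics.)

v_rel = |v_A - v_B| = |270.0 - 72.0| = 198.0 km/h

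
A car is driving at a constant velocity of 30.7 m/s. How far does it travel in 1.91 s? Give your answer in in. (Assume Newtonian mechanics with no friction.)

d = v × t = 30.7 × 1.91 = 58.637 m
d = 58.637 m / 0.0254 = 2309 in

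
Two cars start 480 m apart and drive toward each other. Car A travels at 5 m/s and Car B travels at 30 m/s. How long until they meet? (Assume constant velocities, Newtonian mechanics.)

Combined speed: v_combined = 5 + 30 = 35 m/s
Time to meet: t = d/v_combined = 480/35 = 13.71 s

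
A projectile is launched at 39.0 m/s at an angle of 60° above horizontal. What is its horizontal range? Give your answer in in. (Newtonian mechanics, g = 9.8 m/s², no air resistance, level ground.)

R = v₀² × sin(2θ) / g = 39.0² × sin(2 × 60°) / 9.8 = 1521.0 × 0.866025 / 9.8 = 134.411 m
R = 134.411 m / 0.0254 = 5292 in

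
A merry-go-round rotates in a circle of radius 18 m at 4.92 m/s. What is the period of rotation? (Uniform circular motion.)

T = 2πr/v = 2π×18/4.92 = 22.99 s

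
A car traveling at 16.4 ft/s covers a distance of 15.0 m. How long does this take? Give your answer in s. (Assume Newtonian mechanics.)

v = 16.4 ft/s × 0.3048 = 4.99872 m/s
t = d / v = 15.0 / 4.99872 = 3.001 s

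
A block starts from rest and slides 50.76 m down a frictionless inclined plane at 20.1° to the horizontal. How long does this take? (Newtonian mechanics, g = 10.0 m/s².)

a = g sin(θ) = 10.0 × sin(20.1°) = 3.4366 m/s²
t = √(2d/a) = √(2 × 50.76 / 3.4366) = 5.44 s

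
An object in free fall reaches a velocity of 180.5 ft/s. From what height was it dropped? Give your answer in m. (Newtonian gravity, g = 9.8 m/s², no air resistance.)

v = 180.5 ft/s × 0.3048 = 55.0164 m/s
h = v² / (2g) = 55.0164² / (2 × 9.8) = 154.4 m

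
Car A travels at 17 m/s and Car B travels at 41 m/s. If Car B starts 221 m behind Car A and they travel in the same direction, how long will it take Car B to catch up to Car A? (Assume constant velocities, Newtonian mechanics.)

Relative speed: v_rel = 41 - 17 = 24 m/s
Time to catch: t = d₀/v_rel = 221/24 = 9.21 s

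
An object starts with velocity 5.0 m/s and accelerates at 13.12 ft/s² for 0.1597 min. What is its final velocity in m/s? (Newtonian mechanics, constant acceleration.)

a = 13.12 ft/s² × 0.3048 = 3.99898 m/s²
t = 0.1597 min × 60.0 = 9.582 s
v = v₀ + a × t = 5.0 + 3.99898 × 9.582 = 43.32 m/s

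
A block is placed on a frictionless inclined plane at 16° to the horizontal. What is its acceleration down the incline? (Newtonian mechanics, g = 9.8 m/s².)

a = g sin(θ) = 9.8 × sin(16°) = 9.8 × 0.2756 = 2.7 m/s²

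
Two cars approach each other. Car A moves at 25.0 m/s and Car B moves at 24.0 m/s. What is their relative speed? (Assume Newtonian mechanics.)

v_rel = v_A + v_B = 25.0 + 24.0 = 49.0 m/s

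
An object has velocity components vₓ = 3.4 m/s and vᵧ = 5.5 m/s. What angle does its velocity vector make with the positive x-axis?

θ = arctan(vᵧ/vₓ) = arctan(5.5/3.4) = 58.28°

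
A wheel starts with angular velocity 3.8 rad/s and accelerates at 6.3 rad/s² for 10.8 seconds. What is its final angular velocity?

ω = ω₀ + αt = 3.8 + 6.3 × 10.8 = 71.84 rad/s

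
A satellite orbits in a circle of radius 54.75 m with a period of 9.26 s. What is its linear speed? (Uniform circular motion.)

v = 2πr/T = 2π×54.75/9.26 = 37.15 m/s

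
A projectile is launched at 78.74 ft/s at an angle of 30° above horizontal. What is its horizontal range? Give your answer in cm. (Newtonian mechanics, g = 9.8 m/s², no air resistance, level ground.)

v₀ = 78.74 ft/s × 0.3048 = 24.0 m/s
R = v₀² × sin(2θ) / g = 24.0² × sin(2 × 30°) / 9.8 = 576.0 × 0.866025 / 9.8 = 50.9011 m
R = 50.9011 m / 0.01 = 5090 cm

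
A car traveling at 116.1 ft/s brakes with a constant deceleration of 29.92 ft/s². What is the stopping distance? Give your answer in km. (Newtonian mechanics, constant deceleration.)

v₀ = 116.1 ft/s × 0.3048 = 35.3873 m/s
a = 29.92 ft/s² × 0.3048 = 9.11962 m/s²
d = v₀² / (2a) = 35.3873² / (2 × 9.11962) = 1252.26 / 18.2392 = 68.6576 m
d = 68.6576 m / 1000.0 = 0.06866 km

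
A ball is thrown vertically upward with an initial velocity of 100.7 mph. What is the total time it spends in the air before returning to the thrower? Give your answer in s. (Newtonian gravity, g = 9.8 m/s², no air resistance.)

v₀ = 100.7 mph × 0.44704 = 45.0169 m/s
t_total = 2 × v₀ / g = 2 × 45.0169 / 9.8 = 9.187 s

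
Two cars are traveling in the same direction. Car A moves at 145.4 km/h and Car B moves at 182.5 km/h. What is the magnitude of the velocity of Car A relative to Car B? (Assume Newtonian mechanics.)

v_rel = |v_A - v_B| = |145.4 - 182.5| = 37.1 km/h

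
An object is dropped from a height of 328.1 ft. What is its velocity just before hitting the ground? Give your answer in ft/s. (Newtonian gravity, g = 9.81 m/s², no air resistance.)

h = 328.1 ft × 0.3048 = 100.005 m
v = √(2gh) = √(2 × 9.81 × 100.005) = 44.2956 m/s
v = 44.2956 m/s / 0.3048 = 145.3 ft/s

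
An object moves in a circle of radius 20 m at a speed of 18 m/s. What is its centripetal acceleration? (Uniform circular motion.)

a_c = v²/r = 18²/20 = 324/20 = 16.2 m/s²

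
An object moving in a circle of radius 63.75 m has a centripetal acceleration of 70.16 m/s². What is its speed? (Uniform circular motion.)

v = √(a_c × r) = √(70.16 × 63.75) = 66.88 m/s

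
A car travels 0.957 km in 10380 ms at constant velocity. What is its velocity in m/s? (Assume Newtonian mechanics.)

d = 0.957 km × 1000.0 = 957.0 m
t = 10380 ms × 0.001 = 10.38 s
v = d / t = 957.0 / 10.38 = 92.2 m/s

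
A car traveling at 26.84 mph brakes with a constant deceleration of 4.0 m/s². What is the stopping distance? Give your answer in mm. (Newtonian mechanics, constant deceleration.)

v₀ = 26.84 mph × 0.44704 = 11.9986 m/s
d = v₀² / (2a) = 11.9986² / (2 × 4.0) = 143.966 / 8.0 = 17.9958 m
d = 17.9958 m / 0.001 = 18000 mm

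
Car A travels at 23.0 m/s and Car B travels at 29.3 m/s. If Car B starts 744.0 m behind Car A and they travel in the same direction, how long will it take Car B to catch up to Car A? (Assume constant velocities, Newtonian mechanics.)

Relative speed: v_rel = 29.3 - 23.0 = 6.3 m/s
Time to catch: t = d₀/v_rel = 744.0/6.3 = 118.1 s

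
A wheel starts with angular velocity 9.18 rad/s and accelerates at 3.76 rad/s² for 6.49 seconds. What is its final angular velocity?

ω = ω₀ + αt = 9.18 + 3.76 × 6.49 = 33.58 rad/s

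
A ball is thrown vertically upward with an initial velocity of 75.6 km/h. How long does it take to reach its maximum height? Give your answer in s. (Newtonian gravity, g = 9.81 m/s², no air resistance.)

v₀ = 75.6 km/h × 0.2777777777777778 = 21.0 m/s
t_up = v₀ / g = 21.0 / 9.81 = 2.141 s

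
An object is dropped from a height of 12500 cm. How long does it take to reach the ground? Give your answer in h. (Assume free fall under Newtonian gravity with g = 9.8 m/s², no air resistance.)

h = 12500 cm × 0.01 = 125.0 m
t = √(2h/g) = √(2 × 125.0 / 9.8) = 5.05076 s
t = 5.05076 s / 3600.0 = 0.001403 h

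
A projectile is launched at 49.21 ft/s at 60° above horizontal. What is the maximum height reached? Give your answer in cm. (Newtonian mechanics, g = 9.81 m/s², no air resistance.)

v₀ = 49.21 ft/s × 0.3048 = 14.9992 m/s
H = v₀² × sin²(θ) / (2g) = 14.9992² × sin(60°)² / (2 × 9.81) = 224.976 × 0.75 / 19.62 = 8.6 m
H = 8.6 m / 0.01 = 860.0 cm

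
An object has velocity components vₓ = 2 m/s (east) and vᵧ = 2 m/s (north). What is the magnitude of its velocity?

|v| = √(vₓ² + vᵧ²) = √(2² + 2²) = √(8) = 2.83 m/s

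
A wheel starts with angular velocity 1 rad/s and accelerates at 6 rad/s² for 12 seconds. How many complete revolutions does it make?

θ = ω₀t + ½αt² = 1×12 + ½×6×12² = 444.0 rad
Total revolutions = θ/(2π) = 444.0/(2π) = 70.66
Complete revolutions = ⌊70.66⌋ = 70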